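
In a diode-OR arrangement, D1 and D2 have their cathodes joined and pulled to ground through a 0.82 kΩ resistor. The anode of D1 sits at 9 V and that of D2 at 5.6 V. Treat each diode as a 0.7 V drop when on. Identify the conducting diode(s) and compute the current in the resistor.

Assume both conduct. Then node N would need to be at both 9−0.7 = 8.3 V and 5.6−0.7 = 4.9 V, which is impossible.
Assume only D1 conducts: V_N = 9 − 0.7 = 8.3 V, so I_R = 8.3/0.82 = 10.1 mA.
Check D2: its anode-to-cathode voltage is 5.6 − 8.3 = -2.7 V < 0.7 V, so it is off. The assumption is consistent.

Only D1 conducts; I_R ≈ 10 mA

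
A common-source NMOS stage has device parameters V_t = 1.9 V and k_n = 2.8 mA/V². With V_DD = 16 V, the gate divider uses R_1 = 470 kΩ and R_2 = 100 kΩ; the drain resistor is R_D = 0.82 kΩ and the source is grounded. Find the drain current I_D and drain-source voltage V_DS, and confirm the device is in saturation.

I_D ≈ 1.2 mA, V_DS ≈ 15 V

V_G = V_DD·R_2/(R_1+R_2) = 16×100/570 = 2.81 V. With the source grounded, V_GS = V_G = 2.81 V.
Assume saturation: I_D = (k_n/2)(V_GS − V_t)² = (2.8/2)×(2.81 − 1.9)² = 1.4×0.907² = 1.15 mA.
V_DS = V_DD − I_D·R_D = 16 − 1.15×0.82 = 15.1 V.
Saturation requires V_DS ≥ V_GS − V_t = 0.907 V; 15.1 ≥ 0.907 ✓.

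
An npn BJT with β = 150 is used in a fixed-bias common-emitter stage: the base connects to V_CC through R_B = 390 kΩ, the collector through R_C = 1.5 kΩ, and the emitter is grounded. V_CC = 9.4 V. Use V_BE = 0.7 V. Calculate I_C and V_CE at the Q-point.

I_C ≈ 3.3 mA, V_CE ≈ 4.4 V

Base loop: V_CC = I_B·R_B + V_BE, so I_B = (9.4 − 0.7)/390 kΩ = 0.0223 mA.
In the active region I_C = β·I_B = 150 × 0.0223 = 3.35 mA.
Collector loop: V_CE = V_CC − I_C·R_C = 9.4 − 3.35×1.5 = 4.38 V.
Since V_CE = 4.38 V > V_CE(sat) ≈ 0.2 V, the transistor is in the active region as assumed.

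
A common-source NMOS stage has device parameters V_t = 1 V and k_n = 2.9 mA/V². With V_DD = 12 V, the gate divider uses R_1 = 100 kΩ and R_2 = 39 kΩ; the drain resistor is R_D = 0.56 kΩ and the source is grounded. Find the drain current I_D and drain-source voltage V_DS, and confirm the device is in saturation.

I_D ≈ 8.1 mA, V_DS ≈ 7.5 V

V_G = V_DD·R_2/(R_1+R_2) = 12×39/139 = 3.37 V. With the source grounded, V_GS = V_G = 3.37 V.
Assume saturation: I_D = (k_n/2)(V_GS − V_t)² = (2.9/2)×(3.37 − 1)² = 1.45×2.37² = 8.12 mA.
V_DS = V_DD − I_D·R_D = 12 − 8.12×0.56 = 7.45 V.
Saturation requires V_DS ≥ V_GS − V_t = 2.37 V; 7.45 ≥ 2.37 ✓.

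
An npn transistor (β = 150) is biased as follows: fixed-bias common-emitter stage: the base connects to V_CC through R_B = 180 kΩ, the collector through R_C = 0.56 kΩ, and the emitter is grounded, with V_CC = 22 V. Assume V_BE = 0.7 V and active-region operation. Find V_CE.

Base loop: V_CC = I_B·R_B + V_BE, so I_B = (22 − 0.7)/180 kΩ = 0.118 mA.
In the active region I_C = β·I_B = 150 × 0.118 = 17.8 mA.
Collector loop: V_CE = V_CC − I_C·R_C = 22 − 17.8×0.56 = 12.1 V.
Since V_CE = 12.1 V > V_CE(sat) ≈ 0.2 V, the transistor is in the active region as assumed.

V_CE ≈ 12 V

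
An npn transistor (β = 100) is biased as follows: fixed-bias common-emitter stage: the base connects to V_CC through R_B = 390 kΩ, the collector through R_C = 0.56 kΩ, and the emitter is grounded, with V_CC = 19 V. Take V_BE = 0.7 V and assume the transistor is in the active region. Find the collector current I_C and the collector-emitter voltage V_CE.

Base loop: V_CC = I_B·R_B + V_BE, so I_B = (19 − 0.7)/390 kΩ = 0.0469 mA.
In the active region I_C = β·I_B = 100 × 0.0469 = 4.69 mA.
Collector loop: V_CE = V_CC − I_C·R_C = 19 − 4.69×0.56 = 16.4 V.
Since V_CE = 16.4 V > V_CE(sat) ≈ 0.2 V, the transistor is in the active region as assumed.

I_C ≈ 4.7 mA, V_CE ≈ 16 V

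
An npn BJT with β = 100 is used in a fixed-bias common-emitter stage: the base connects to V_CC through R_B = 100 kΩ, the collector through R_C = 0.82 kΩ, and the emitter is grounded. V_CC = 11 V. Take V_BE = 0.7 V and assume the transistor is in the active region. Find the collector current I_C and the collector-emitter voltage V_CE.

Base loop: V_CC = I_B·R_B + V_BE, so I_B = (11 − 0.7)/100 kΩ = 0.103 mA.
In the active region I_C = β·I_B = 100 × 0.103 = 10.3 mA.
Collector loop: V_CE = V_CC − I_C·R_C = 11 − 10.3×0.82 = 2.55 V.
Since V_CE = 2.55 V > V_CE(sat) ≈ 0.2 V, the transistor is in the active region as assumed.

I_C ≈ 10 mA, V_CE ≈ 2.6 V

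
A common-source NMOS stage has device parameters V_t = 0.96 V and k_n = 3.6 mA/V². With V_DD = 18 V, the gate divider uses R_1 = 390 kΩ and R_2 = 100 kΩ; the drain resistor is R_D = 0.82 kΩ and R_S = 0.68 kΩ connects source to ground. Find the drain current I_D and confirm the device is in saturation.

I_D ≈ 2.3 mA

V_G = V_DD·R_2/(R_1+R_2) = 18×100/490 = 3.67 V.
Assume saturation: I_D = (k_n/2)(V_GS − V_t)² with V_GS = V_G − I_D·R_S = 3.67 − 0.68·I_D.
Substituting gives 0.832·I_D² − 7.64·I_D + 13.3 = 0, with roots I_D = 2.32 or 6.86 mA.
The root I_D = 6.86 mA gives V_GS = -0.992 V ≤ V_t, so take I_D = 2.32 mA.
Then V_GS = 2.1 V and V_DS = V_DD − I_D(R_D+R_S) = 18 − 2.32×1.5 = 14.5 V.
Saturation requires V_DS ≥ V_GS − V_t = 1.14 V; 14.5 ≥ 1.14 ✓.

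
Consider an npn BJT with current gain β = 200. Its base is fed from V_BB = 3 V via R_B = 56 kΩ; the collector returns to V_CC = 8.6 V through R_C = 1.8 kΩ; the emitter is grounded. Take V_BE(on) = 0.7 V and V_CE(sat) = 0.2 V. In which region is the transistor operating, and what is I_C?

Assume active: I_B = (3 − 0.7)/56 = 0.0411 mA, giving I_C = β·I_B = 8.21 mA.
But then V_CE = 8.6 − 8.21×1.8 = -6.19 V < V_CE(sat) = 0.2 V — impossible in the active region.
So the transistor is saturated. With V_CE = 0.2 V, I_C = (V_CC − 0.2)/R_C = 8.4/1.8 = 4.67 mA.
Check: β·I_B = 8.21 mA > I_C = 4.67 mA, confirming saturation.

saturation; I_C ≈ 4.7 mA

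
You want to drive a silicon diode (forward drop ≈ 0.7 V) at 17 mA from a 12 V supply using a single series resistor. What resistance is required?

The resistor drops V_S − V_D = 12 − 0.7 = 11.3 V at 17 mA.
R = 11.3 V / 17 mA = 0.665 kΩ.

R ≈ 0.66 kΩ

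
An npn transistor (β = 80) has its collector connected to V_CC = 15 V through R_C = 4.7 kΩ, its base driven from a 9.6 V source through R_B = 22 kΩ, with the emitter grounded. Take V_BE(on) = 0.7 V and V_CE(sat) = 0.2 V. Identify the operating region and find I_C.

saturation; I_C ≈ 3.1 mA

Assume active: I_B = (9.6 − 0.7)/22 = 0.405 mA, giving I_C = β·I_B = 32.4 mA.
But then V_CE = 15 − 32.4×4.7 = -137 V < V_CE(sat) = 0.2 V — impossible in the active region.
So the transistor is saturated. With V_CE = 0.2 V, I_C = (V_CC − 0.2)/R_C = 14.8/4.7 = 3.15 mA.
Check: β·I_B = 32.4 mA > I_C = 3.15 mA, confirming saturation.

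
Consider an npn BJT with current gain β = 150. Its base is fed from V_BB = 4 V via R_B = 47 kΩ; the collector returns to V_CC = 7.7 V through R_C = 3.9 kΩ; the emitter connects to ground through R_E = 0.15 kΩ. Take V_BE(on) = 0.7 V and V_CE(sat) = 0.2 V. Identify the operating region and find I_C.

Assume active: I_B = (4 − 0.7)/(47 + 151×0.15) = 0.0474 mA, I_C = β·I_B = 7.11 mA.
Then V_CE = 7.7 − 7.11×3.9 − 7.15×0.15 = -21.1 V < 0.2 V — the active assumption fails.
Re-solve with V_CE = 0.2 V. KCL at the emitter: V_E/R_E = (V_BB−0.7−V_E)/R_B + (V_CC−0.2−V_E)/R_C, giving V_E = 0.287 V.
I_C = (V_CC − 0.2 − V_E)/R_C = (7.5 − 0.287)/3.9 = 1.85 mA.
Check: I_B = (3.3 − 0.287)/47 = 0.0641 mA, and β·I_B = 9.62 mA > I_C, confirming saturation.

saturation; I_C ≈ 1.8 mA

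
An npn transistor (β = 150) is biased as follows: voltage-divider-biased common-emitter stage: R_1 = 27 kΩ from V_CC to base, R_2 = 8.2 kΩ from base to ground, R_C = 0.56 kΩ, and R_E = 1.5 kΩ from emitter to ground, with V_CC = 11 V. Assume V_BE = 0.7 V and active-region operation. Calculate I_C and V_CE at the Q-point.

I_C ≈ 1.2 mA, V_CE ≈ 8.5 V

Thevenize the base divider: V_Th = V_CC·R_2/(R_1+R_2) = 11×8.2/35.2 = 2.56 V, R_Th = R_1‖R_2 = 6.29 kΩ.
Base-emitter loop: V_Th = I_B·R_Th + V_BE + (β+1)I_B·R_E, so I_B = (2.56 − 0.7) / (6.29 + 151×1.5) = 0.008 mA.
I_C = β·I_B = 150×0.008 = 1.2 mA, and I_E = (β+1)I_B = 1.21 mA.
V_CE = V_CC − I_C·R_C − I_E·R_E = 11 − 1.2×0.56 − 1.21×1.5 = 8.52 V.
V_CE = 8.52 V > 0.2 V confirms active-region operation.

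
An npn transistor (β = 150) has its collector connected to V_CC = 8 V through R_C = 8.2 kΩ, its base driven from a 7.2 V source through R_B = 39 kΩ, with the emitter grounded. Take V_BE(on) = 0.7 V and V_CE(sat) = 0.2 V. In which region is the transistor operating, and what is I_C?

Assume active: I_B = (7.2 − 0.7)/39 = 0.167 mA, giving I_C = β·I_B = 25 mA.
But then V_CE = 8 − 25×8.2 = -197 V < V_CE(sat) = 0.2 V — impossible in the active region.
So the transistor is saturated. With V_CE = 0.2 V, I_C = (V_CC − 0.2)/R_C = 7.8/8.2 = 0.951 mA.
Check: β·I_B = 25 mA > I_C = 0.951 mA, confirming saturation.

saturation; I_C ≈ 0.95 mA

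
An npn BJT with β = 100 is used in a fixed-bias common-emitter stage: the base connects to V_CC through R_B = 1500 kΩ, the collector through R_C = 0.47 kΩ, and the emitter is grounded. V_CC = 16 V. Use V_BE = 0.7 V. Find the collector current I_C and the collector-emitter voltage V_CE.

I_C ≈ 1 mA, V_CE ≈ 16 V

Base loop: V_CC = I_B·R_B + V_BE, so I_B = (16 − 0.7)/1500 kΩ = 0.0102 mA.
In the active region I_C = β·I_B = 100 × 0.0102 = 1.02 mA.
Collector loop: V_CE = V_CC − I_C·R_C = 16 − 1.02×0.47 = 15.5 V.
Since V_CE = 15.5 V > V_CE(sat) ≈ 0.2 V, the transistor is in the active region as assumed.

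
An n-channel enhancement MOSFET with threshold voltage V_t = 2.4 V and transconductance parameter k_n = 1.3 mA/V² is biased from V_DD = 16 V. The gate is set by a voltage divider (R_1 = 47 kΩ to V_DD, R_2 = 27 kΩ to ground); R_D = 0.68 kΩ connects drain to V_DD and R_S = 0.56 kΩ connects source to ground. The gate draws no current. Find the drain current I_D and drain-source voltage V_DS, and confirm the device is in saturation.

I_D ≈ 2.6 mA, V_DS ≈ 13 V

V_G = V_DD·R_2/(R_1+R_2) = 16×27/74 = 5.84 V.
Assume saturation: I_D = (k_n/2)(V_GS − V_t)² with V_GS = V_G − I_D·R_S = 5.84 − 0.56·I_D.
Substituting gives 0.204·I_D² − 3.5·I_D + 7.68 = 0, with roots I_D = 2.58 or 14.6 mA.
The root I_D = 14.6 mA gives V_GS = -2.34 V ≤ V_t, so take I_D = 2.58 mA.
Then V_GS = 4.39 V and V_DS = V_DD − I_D(R_D+R_S) = 16 − 2.58×1.24 = 12.8 V.
Saturation requires V_DS ≥ V_GS − V_t = 1.99 V; 12.8 ≥ 1.99 ✓.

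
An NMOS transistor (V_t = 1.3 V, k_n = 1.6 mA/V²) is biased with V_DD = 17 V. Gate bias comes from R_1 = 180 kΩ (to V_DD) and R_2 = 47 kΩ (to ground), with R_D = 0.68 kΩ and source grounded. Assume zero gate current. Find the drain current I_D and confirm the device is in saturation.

V_G = V_DD·R_2/(R_1+R_2) = 17×47/227 = 3.52 V. With the source grounded, V_GS = V_G = 3.52 V.
Assume saturation: I_D = (k_n/2)(V_GS − V_t)² = (1.6/2)×(3.52 − 1.3)² = 0.8×2.22² = 3.94 mA.
V_DS = V_DD − I_D·R_D = 17 − 3.94×0.68 = 14.3 V.
Saturation requires V_DS ≥ V_GS − V_t = 2.22 V; 14.3 ≥ 2.22 ✓.

I_D ≈ 3.9 mA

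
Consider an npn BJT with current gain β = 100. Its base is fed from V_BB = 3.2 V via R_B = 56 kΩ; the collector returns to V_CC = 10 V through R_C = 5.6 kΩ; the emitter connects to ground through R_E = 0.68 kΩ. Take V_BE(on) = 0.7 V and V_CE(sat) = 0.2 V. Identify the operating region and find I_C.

saturation; I_C ≈ 1.6 mA

Assume active: I_B = (3.2 − 0.7)/(56 + 101×0.68) = 0.0201 mA, I_C = β·I_B = 2.01 mA.
Then V_CE = 10 − 2.01×5.6 − 2.03×0.68 = -2.61 V < 0.2 V — the active assumption fails.
Re-solve with V_CE = 0.2 V. KCL at the emitter: V_E/R_E = (V_BB−0.7−V_E)/R_B + (V_CC−0.2−V_E)/R_C, giving V_E = 1.08 V.
I_C = (V_CC − 0.2 − V_E)/R_C = (9.8 − 1.08)/5.6 = 1.56 mA.
Check: I_B = (2.5 − 1.08)/56 = 0.0254 mA, and β·I_B = 2.54 mA > I_C, confirming saturation.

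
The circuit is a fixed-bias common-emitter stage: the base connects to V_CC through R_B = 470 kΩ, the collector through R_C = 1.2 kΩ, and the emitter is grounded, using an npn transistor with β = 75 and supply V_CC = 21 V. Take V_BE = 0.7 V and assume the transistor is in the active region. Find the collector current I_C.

Base loop: V_CC = I_B·R_B + V_BE, so I_B = (21 − 0.7)/470 kΩ = 0.0432 mA.
In the active region I_C = β·I_B = 75 × 0.0432 = 3.24 mA.
Collector loop: V_CE = V_CC − I_C·R_C = 21 − 3.24×1.2 = 17.1 V.
Since V_CE = 17.1 V > V_CE(sat) ≈ 0.2 V, the transistor is in the active region as assumed.

I_C ≈ 3.2 mA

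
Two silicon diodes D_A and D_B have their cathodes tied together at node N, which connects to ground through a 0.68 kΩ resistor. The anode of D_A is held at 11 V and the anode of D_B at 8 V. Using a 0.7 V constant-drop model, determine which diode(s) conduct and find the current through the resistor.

Only D_A conducts; I_R ≈ 15 mA

Assume both conduct. Then node N would need to be at both 11−0.7 = 10.3 V and 8−0.7 = 7.3 V, which is impossible.
Assume only D_A conducts: V_N = 11 − 0.7 = 10.3 V, so I_R = 10.3/0.68 = 15.1 mA.
Check D_B: its anode-to-cathode voltage is 8 − 10.3 = -2.3 V < 0.7 V, so it is off. The assumption is consistent.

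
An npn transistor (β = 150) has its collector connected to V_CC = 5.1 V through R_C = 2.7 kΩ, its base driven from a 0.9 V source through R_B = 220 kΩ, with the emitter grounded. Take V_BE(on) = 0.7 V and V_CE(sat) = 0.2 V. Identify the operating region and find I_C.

active; I_C ≈ 0.14 mA

Assume active. Base-emitter loop: I_B = (V_BB − V_BE)/R_B = (0.9 − 0.7)/220 = 0.000909 mA.
I_C = β·I_B = 150×0.000909 = 0.136 mA.
V_CE = V_CC − I_C·R_C = 5.1 − 0.136×2.7 = 4.73 V > V_CE(sat), so the active-region assumption holds.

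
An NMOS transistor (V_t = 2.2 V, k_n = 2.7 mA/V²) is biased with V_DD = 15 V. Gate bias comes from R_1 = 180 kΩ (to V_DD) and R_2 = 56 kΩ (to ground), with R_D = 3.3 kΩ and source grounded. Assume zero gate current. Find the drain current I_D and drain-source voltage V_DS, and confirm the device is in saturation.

V_G = V_DD·R_2/(R_1+R_2) = 15×56/236 = 3.56 V. With the source grounded, V_GS = V_G = 3.56 V.
Assume saturation: I_D = (k_n/2)(V_GS − V_t)² = (2.7/2)×(3.56 − 2.2)² = 1.35×1.36² = 2.49 mA.
V_DS = V_DD − I_D·R_D = 15 − 2.49×3.3 = 6.77 V.
Saturation requires V_DS ≥ V_GS − V_t = 1.36 V; 6.77 ≥ 1.36 ✓.

I_D ≈ 2.5 mA, V_DS ≈ 6.8 V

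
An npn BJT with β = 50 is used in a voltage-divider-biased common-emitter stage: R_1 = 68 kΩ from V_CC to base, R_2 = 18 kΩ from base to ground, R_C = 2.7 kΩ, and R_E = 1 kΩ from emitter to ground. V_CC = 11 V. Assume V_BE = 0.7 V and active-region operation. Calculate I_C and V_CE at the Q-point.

I_C ≈ 1.2 mA, V_CE ≈ 6.4 V

Thevenize the base divider: V_Th = V_CC·R_2/(R_1+R_2) = 11×18/86 = 2.3 V, R_Th = R_1‖R_2 = 14.2 kΩ.
Base-emitter loop: V_Th = I_B·R_Th + V_BE + (β+1)I_B·R_E, so I_B = (2.3 − 0.7) / (14.2 + 51×1) = 0.0246 mA.
I_C = β·I_B = 50×0.0246 = 1.23 mA, and I_E = (β+1)I_B = 1.25 mA.
V_CE = V_CC − I_C·R_C − I_E·R_E = 11 − 1.23×2.7 − 1.25×1 = 6.43 V.
V_CE = 6.43 V > 0.2 V confirms active-region operation.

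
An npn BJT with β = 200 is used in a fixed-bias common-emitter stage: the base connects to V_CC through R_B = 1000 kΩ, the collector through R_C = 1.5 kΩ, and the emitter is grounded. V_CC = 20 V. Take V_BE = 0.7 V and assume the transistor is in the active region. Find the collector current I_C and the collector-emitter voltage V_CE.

I_C ≈ 3.9 mA, V_CE ≈ 14 V

Base loop: V_CC = I_B·R_B + V_BE, so I_B = (20 − 0.7)/1000 kΩ = 0.0193 mA.
In the active region I_C = β·I_B = 200 × 0.0193 = 3.86 mA.
Collector loop: V_CE = V_CC − I_C·R_C = 20 − 3.86×1.5 = 14.2 V.
Since V_CE = 14.2 V > V_CE(sat) ≈ 0.2 V, the transistor is in the active region as assumed.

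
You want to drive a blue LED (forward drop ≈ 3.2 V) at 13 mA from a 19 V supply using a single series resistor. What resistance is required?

The resistor drops V_S − V_D = 19 − 3.2 = 15.8 V at 13 mA.
R = 15.8 V / 13 mA = 1.22 kΩ.

R ≈ 1.2 kΩ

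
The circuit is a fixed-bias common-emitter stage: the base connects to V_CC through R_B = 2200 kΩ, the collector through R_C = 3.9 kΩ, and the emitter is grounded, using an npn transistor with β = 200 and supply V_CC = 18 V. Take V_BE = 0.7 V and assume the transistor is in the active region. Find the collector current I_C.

I_C ≈ 1.6 mA

Base loop: V_CC = I_B·R_B + V_BE, so I_B = (18 − 0.7)/2200 kΩ = 0.00786 mA.
In the active region I_C = β·I_B = 200 × 0.00786 = 1.57 mA.
Collector loop: V_CE = V_CC − I_C·R_C = 18 − 1.57×3.9 = 11.9 V.
Since V_CE = 11.9 V > V_CE(sat) ≈ 0.2 V, the transistor is in the active region as assumed.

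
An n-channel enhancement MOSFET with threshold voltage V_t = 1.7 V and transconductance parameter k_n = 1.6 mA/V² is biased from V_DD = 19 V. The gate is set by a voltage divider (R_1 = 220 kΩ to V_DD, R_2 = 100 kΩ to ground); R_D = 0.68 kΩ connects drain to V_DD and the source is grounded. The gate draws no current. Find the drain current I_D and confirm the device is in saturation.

I_D ≈ 14 mA

V_G = V_DD·R_2/(R_1+R_2) = 19×100/320 = 5.94 V. With the source grounded, V_GS = V_G = 5.94 V.
Assume saturation: I_D = (k_n/2)(V_GS − V_t)² = (1.6/2)×(5.94 − 1.7)² = 0.8×4.24² = 14.4 mA.
V_DS = V_DD − I_D·R_D = 19 − 14.4×0.68 = 9.23 V.
Saturation requires V_DS ≥ V_GS − V_t = 4.24 V; 9.23 ≥ 4.24 ✓.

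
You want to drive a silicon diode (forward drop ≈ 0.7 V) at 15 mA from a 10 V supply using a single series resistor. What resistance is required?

The resistor drops V_S − V_D = 10 − 0.7 = 9.3 V at 15 mA.
R = 9.3 V / 15 mA = 0.62 kΩ.

R ≈ 0.62 kΩ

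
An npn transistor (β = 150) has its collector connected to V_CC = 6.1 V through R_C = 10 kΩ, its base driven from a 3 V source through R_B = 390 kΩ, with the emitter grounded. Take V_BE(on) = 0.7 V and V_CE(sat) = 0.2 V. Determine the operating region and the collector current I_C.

saturation; I_C ≈ 0.59 mA

Assume active: I_B = (3 − 0.7)/390 = 0.0059 mA, giving I_C = β·I_B = 0.885 mA.
But then V_CE = 6.1 − 0.885×10 = -2.75 V < V_CE(sat) = 0.2 V — impossible in the active region.
So the transistor is saturated. With V_CE = 0.2 V, I_C = (V_CC − 0.2)/R_C = 5.9/10 = 0.59 mA.
Check: β·I_B = 0.885 mA > I_C = 0.59 mA, confirming saturation.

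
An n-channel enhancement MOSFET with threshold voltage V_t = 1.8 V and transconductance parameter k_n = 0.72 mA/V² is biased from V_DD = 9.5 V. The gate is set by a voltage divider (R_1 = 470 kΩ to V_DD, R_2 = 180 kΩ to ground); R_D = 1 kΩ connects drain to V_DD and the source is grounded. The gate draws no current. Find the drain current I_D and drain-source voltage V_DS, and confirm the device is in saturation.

I_D ≈ 0.25 mA, V_DS ≈ 9.3 V

V_G = V_DD·R_2/(R_1+R_2) = 9.5×180/650 = 2.63 V. With the source grounded, V_GS = V_G = 2.63 V.
Assume saturation: I_D = (k_n/2)(V_GS − V_t)² = (0.72/2)×(2.63 − 1.8)² = 0.36×0.831² = 0.248 mA.
V_DS = V_DD − I_D·R_D = 9.5 − 0.248×1 = 9.25 V.
Saturation requires V_DS ≥ V_GS − V_t = 0.831 V; 9.25 ≥ 0.831 ✓.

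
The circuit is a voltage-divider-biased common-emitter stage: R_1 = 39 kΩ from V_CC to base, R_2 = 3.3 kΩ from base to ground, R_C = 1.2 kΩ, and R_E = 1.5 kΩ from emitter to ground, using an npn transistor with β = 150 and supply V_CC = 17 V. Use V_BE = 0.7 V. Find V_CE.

V_CE ≈ 16 V

Thevenize the base divider: V_Th = V_CC·R_2/(R_1+R_2) = 17×3.3/42.3 = 1.33 V, R_Th = R_1‖R_2 = 3.04 kΩ.
Base-emitter loop: V_Th = I_B·R_Th + V_BE + (β+1)I_B·R_E, so I_B = (1.33 − 0.7) / (3.04 + 151×1.5) = 0.00273 mA.
I_C = β·I_B = 150×0.00273 = 0.409 mA, and I_E = (β+1)I_B = 0.412 mA.
V_CE = V_CC − I_C·R_C − I_E·R_E = 17 − 0.409×1.2 − 0.412×1.5 = 15.9 V.
V_CE = 15.9 V > 0.2 V confirms active-region operation.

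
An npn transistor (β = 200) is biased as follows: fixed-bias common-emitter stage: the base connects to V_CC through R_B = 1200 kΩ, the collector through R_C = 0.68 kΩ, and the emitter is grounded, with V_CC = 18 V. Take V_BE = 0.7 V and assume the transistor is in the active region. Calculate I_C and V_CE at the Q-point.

I_C ≈ 2.9 mA, V_CE ≈ 16 V

Base loop: V_CC = I_B·R_B + V_BE, so I_B = (18 − 0.7)/1200 kΩ = 0.0144 mA.
In the active region I_C = β·I_B = 200 × 0.0144 = 2.88 mA.
Collector loop: V_CE = V_CC − I_C·R_C = 18 − 2.88×0.68 = 16 V.
Since V_CE = 16 V > V_CE(sat) ≈ 0.2 V, the transistor is in the active region as assumed.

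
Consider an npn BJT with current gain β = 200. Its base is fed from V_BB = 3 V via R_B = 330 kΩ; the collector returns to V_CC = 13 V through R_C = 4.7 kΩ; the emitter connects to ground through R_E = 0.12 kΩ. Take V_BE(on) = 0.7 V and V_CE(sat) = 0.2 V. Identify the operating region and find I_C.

active; I_C ≈ 1.3 mA

Assume active. Base-emitter loop: I_B = (V_BB − V_BE)/(R_B + (β+1)R_E) = (3 − 0.7)/(330 + 201×0.12) = 0.00649 mA.
I_C = β·I_B = 200×0.00649 = 1.3 mA.
V_CE = V_CC − I_C·R_C − I_E·R_E = 13 − 1.3×4.7 − 1.31×0.12 = 6.74 V > V_CE(sat), so the active-region assumption holds.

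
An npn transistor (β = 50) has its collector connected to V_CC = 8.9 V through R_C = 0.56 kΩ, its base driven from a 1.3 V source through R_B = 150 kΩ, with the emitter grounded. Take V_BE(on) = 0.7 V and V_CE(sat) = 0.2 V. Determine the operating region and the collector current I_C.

Assume active. Base-emitter loop: I_B = (V_BB − V_BE)/R_B = (1.3 − 0.7)/150 = 0.004 mA.
I_C = β·I_B = 50×0.004 = 0.2 mA.
V_CE = V_CC − I_C·R_C = 8.9 − 0.2×0.56 = 8.79 V > V_CE(sat), so the active-region assumption holds.

active; I_C ≈ 0.2 mA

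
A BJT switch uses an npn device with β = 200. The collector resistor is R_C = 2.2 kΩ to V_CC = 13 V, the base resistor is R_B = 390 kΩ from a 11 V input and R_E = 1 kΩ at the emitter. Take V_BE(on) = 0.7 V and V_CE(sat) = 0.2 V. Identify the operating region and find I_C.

active; I_C ≈ 3.5 mA

Assume active. Base-emitter loop: I_B = (V_BB − V_BE)/(R_B + (β+1)R_E) = (11 − 0.7)/(390 + 201×1) = 0.0174 mA.
I_C = β·I_B = 200×0.0174 = 3.49 mA.
V_CE = V_CC − I_C·R_C − I_E·R_E = 13 − 3.49×2.2 − 3.5×1 = 1.83 V > V_CE(sat), so the active-region assumption holds.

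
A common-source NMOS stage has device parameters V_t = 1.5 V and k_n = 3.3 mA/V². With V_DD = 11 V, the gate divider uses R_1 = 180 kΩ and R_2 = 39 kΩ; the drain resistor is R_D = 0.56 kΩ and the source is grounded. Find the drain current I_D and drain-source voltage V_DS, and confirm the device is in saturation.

I_D ≈ 0.35 mA, V_DS ≈ 11 V

V_G = V_DD·R_2/(R_1+R_2) = 11×39/219 = 1.96 V. With the source grounded, V_GS = V_G = 1.96 V.
Assume saturation: I_D = (k_n/2)(V_GS − V_t)² = (3.3/2)×(1.96 − 1.5)² = 1.65×0.459² = 0.347 mA.
V_DS = V_DD − I_D·R_D = 11 − 0.347×0.56 = 10.8 V.
Saturation requires V_DS ≥ V_GS − V_t = 0.459 V; 10.8 ≥ 0.459 ✓.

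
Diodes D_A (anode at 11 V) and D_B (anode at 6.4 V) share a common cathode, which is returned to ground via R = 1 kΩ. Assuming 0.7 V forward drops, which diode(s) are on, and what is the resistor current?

Assume both conduct. Then node N would need to be at both 11−0.7 = 10.3 V and 6.4−0.7 = 5.7 V, which is impossible.
Assume only D_A conducts: V_N = 11 − 0.7 = 10.3 V, so I_R = 10.3/1 = 10.3 mA.
Check D_B: its anode-to-cathode voltage is 6.4 − 10.3 = -3.9 V < 0.7 V, so it is off. The assumption is consistent.

Only D_A conducts; I_R ≈ 10 mA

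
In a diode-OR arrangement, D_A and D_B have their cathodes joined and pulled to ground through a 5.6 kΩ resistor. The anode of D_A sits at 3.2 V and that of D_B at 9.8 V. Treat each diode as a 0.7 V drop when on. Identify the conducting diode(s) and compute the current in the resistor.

Only D_B conducts; I_R ≈ 1.6 mA

Assume both conduct. Then node N would need to be at both 3.2−0.7 = 2.5 V and 9.8−0.7 = 9.1 V, which is impossible.
Assume only D_B conducts: V_N = 9.8 − 0.7 = 9.1 V, so I_R = 9.1/5.6 = 1.63 mA.
Check D_A: its anode-to-cathode voltage is 3.2 − 9.1 = -5.9 V < 0.7 V, so it is off. The assumption is consistent.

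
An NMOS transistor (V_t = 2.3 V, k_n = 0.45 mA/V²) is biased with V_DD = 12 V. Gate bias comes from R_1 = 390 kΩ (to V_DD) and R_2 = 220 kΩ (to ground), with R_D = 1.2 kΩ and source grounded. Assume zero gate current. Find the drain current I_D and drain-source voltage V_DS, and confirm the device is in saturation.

V_G = V_DD·R_2/(R_1+R_2) = 12×220/610 = 4.33 V. With the source grounded, V_GS = V_G = 4.33 V.
Assume saturation: I_D = (k_n/2)(V_GS − V_t)² = (0.45/2)×(4.33 − 2.3)² = 0.225×2.03² = 0.925 mA.
V_DS = V_DD − I_D·R_D = 12 − 0.925×1.2 = 10.9 V.
Saturation requires V_DS ≥ V_GS − V_t = 2.03 V; 10.9 ≥ 2.03 ✓.

I_D ≈ 0.93 mA, V_DS ≈ 11 V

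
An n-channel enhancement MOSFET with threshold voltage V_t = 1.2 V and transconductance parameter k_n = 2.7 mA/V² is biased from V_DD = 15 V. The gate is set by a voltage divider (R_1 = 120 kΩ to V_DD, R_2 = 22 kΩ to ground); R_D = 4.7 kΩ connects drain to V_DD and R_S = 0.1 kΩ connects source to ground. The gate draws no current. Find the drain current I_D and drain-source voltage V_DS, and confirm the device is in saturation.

V_G = V_DD·R_2/(R_1+R_2) = 15×22/142 = 2.32 V.
Assume saturation: I_D = (k_n/2)(V_GS − V_t)² with V_GS = V_G − I_D·R_S = 2.32 − 0.1·I_D.
Substituting gives 0.0135·I_D² − 1.3·I_D + 1.71 = 0, with roots I_D = 1.33 or 95.2 mA.
The root I_D = 95.2 mA gives V_GS = -7.2 V ≤ V_t, so take I_D = 1.33 mA.
Then V_GS = 2.19 V and V_DS = V_DD − I_D(R_D+R_S) = 15 − 1.33×4.8 = 8.63 V.
Saturation requires V_DS ≥ V_GS − V_t = 0.991 V; 8.63 ≥ 0.991 ✓.

I_D ≈ 1.3 mA, V_DS ≈ 8.6 V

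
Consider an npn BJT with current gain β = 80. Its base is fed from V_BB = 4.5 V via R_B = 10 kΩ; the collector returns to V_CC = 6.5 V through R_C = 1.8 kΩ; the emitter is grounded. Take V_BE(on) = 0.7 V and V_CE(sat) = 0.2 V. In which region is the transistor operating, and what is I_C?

Assume active: I_B = (4.5 − 0.7)/10 = 0.38 mA, giving I_C = β·I_B = 30.4 mA.
But then V_CE = 6.5 − 30.4×1.8 = -48.2 V < V_CE(sat) = 0.2 V — impossible in the active region.
So the transistor is saturated. With V_CE = 0.2 V, I_C = (V_CC − 0.2)/R_C = 6.3/1.8 = 3.5 mA.
Check: β·I_B = 30.4 mA > I_C = 3.5 mA, confirming saturation.

saturation; I_C ≈ 3.5 mA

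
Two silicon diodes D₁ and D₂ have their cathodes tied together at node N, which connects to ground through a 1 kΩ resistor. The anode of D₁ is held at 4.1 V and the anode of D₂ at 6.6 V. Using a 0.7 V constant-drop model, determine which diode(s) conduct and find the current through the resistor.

Only D₂ conducts; I_R ≈ 5.9 mA

Assume both conduct. Then node N would need to be at both 4.1−0.7 = 3.4 V and 6.6−0.7 = 5.9 V, which is impossible.
Assume only D₂ conducts: V_N = 6.6 − 0.7 = 5.9 V, so I_R = 5.9/1 = 5.9 mA.
Check D₁: its anode-to-cathode voltage is 4.1 − 5.9 = -1.8 V < 0.7 V, so it is off. The assumption is consistent.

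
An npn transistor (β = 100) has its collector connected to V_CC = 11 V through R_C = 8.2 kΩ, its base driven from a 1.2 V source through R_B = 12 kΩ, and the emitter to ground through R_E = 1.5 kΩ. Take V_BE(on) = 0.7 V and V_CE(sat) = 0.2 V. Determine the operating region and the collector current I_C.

Assume active. Base-emitter loop: I_B = (V_BB − V_BE)/(R_B + (β+1)R_E) = (1.2 − 0.7)/(12 + 101×1.5) = 0.00306 mA.
I_C = β·I_B = 100×0.00306 = 0.306 mA.
V_CE = V_CC − I_C·R_C − I_E·R_E = 11 − 0.306×8.2 − 0.309×1.5 = 8.03 V > V_CE(sat), so the active-region assumption holds.

active; I_C ≈ 0.31 mA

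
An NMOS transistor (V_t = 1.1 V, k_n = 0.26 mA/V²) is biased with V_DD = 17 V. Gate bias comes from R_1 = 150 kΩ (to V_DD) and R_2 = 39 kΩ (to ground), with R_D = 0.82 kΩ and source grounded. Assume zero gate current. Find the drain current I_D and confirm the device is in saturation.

V_G = V_DD·R_2/(R_1+R_2) = 17×39/189 = 3.51 V. With the source grounded, V_GS = V_G = 3.51 V.
Assume saturation: I_D = (k_n/2)(V_GS − V_t)² = (0.26/2)×(3.51 − 1.1)² = 0.13×2.41² = 0.754 mA.
V_DS = V_DD − I_D·R_D = 17 − 0.754×0.82 = 16.4 V.
Saturation requires V_DS ≥ V_GS − V_t = 2.41 V; 16.4 ≥ 2.41 ✓.

I_D ≈ 0.75 mA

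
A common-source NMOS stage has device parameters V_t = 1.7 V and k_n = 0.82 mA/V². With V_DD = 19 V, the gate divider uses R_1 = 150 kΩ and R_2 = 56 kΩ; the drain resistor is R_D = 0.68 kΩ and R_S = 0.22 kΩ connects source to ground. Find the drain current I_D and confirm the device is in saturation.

V_G = V_DD·R_2/(R_1+R_2) = 19×56/206 = 5.17 V.
Assume saturation: I_D = (k_n/2)(V_GS − V_t)² with V_GS = V_G − I_D·R_S = 5.17 − 0.22·I_D.
Substituting gives 0.0198·I_D² − 1.63·I_D + 4.92 = 0, with roots I_D = 3.15 or 78.7 mA.
The root I_D = 78.7 mA gives V_GS = -12.2 V ≤ V_t, so take I_D = 3.15 mA.
Then V_GS = 4.47 V and V_DS = V_DD − I_D(R_D+R_S) = 19 − 3.15×0.9 = 16.2 V.
Saturation requires V_DS ≥ V_GS − V_t = 2.77 V; 16.2 ≥ 2.77 ✓.

I_D ≈ 3.2 mA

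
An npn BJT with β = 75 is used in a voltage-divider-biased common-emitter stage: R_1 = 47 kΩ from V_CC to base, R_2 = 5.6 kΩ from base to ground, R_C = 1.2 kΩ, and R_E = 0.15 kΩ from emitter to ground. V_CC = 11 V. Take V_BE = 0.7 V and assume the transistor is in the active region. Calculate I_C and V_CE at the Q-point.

Thevenize the base divider: V_Th = V_CC·R_2/(R_1+R_2) = 11×5.6/52.6 = 1.17 V, R_Th = R_1‖R_2 = 5 kΩ.
Base-emitter loop: V_Th = I_B·R_Th + V_BE + (β+1)I_B·R_E, so I_B = (1.17 − 0.7) / (5 + 76×0.15) = 0.0287 mA.
I_C = β·I_B = 75×0.0287 = 2.15 mA, and I_E = (β+1)I_B = 2.18 mA.
V_CE = V_CC − I_C·R_C − I_E·R_E = 11 − 2.15×1.2 − 2.18×0.15 = 8.09 V.
V_CE = 8.09 V > 0.2 V confirms active-region operation.

I_C ≈ 2.2 mA, V_CE ≈ 8.1 V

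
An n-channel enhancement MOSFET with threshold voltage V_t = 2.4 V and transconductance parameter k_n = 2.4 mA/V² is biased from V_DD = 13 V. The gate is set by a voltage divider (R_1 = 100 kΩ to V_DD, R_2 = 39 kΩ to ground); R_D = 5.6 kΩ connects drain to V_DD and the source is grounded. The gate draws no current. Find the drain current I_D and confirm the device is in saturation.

V_G = V_DD·R_2/(R_1+R_2) = 13×39/139 = 3.65 V. With the source grounded, V_GS = V_G = 3.65 V.
Assume saturation: I_D = (k_n/2)(V_GS − V_t)² = (2.4/2)×(3.65 − 2.4)² = 1.2×1.25² = 1.87 mA.
V_DS = V_DD − I_D·R_D = 13 − 1.87×5.6 = 2.54 V.
Saturation requires V_DS ≥ V_GS − V_t = 1.25 V; 2.54 ≥ 1.25 ✓.

I_D ≈ 1.9 mA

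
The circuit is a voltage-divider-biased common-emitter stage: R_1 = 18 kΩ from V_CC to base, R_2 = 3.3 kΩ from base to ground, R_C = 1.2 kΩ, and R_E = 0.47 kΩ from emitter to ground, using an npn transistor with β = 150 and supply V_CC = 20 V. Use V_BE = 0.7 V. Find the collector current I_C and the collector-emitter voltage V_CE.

Thevenize the base divider: V_Th = V_CC·R_2/(R_1+R_2) = 20×3.3/21.3 = 3.1 V, R_Th = R_1‖R_2 = 2.79 kΩ.
Base-emitter loop: V_Th = I_B·R_Th + V_BE + (β+1)I_B·R_E, so I_B = (3.1 − 0.7) / (2.79 + 151×0.47) = 0.0325 mA.
I_C = β·I_B = 150×0.0325 = 4.88 mA, and I_E = (β+1)I_B = 4.91 mA.
V_CE = V_CC − I_C·R_C − I_E·R_E = 20 − 4.88×1.2 − 4.91×0.47 = 11.8 V.
V_CE = 11.8 V > 0.2 V confirms active-region operation.

I_C ≈ 4.9 mA, V_CE ≈ 12 V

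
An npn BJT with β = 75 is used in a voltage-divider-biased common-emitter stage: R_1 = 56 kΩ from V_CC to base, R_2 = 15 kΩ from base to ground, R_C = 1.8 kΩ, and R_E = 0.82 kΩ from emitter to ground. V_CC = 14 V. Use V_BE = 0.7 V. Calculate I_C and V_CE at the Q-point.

I_C ≈ 2.3 mA, V_CE ≈ 8 V

Thevenize the base divider: V_Th = V_CC·R_2/(R_1+R_2) = 14×15/71 = 2.96 V, R_Th = R_1‖R_2 = 11.8 kΩ.
Base-emitter loop: V_Th = I_B·R_Th + V_BE + (β+1)I_B·R_E, so I_B = (2.96 − 0.7) / (11.8 + 76×0.82) = 0.0304 mA.
I_C = β·I_B = 75×0.0304 = 2.28 mA, and I_E = (β+1)I_B = 2.31 mA.
V_CE = V_CC − I_C·R_C − I_E·R_E = 14 − 2.28×1.8 − 2.31×0.82 = 7.99 V.
V_CE = 7.99 V > 0.2 V confirms active-region operation.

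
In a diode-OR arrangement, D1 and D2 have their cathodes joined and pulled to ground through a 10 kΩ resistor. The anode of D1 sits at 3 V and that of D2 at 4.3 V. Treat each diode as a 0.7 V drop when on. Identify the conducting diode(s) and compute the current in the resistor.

Only D2 conducts; I_R ≈ 0.36 mA

Assume both conduct. Then node N would need to be at both 3−0.7 = 2.3 V and 4.3−0.7 = 3.6 V, which is impossible.
Assume only D2 conducts: V_N = 4.3 − 0.7 = 3.6 V, so I_R = 3.6/10 = 0.36 mA.
Check D1: its anode-to-cathode voltage is 3 − 3.6 = -0.6 V < 0.7 V, so it is off. The assumption is consistent.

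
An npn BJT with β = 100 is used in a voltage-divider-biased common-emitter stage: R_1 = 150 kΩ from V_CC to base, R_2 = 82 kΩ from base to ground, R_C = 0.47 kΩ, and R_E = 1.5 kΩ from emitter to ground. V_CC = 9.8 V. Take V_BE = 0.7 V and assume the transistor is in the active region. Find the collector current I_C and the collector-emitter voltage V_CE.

I_C ≈ 1.4 mA, V_CE ≈ 7.1 V

Thevenize the base divider: V_Th = V_CC·R_2/(R_1+R_2) = 9.8×82/232 = 3.46 V, R_Th = R_1‖R_2 = 53 kΩ.
Base-emitter loop: V_Th = I_B·R_Th + V_BE + (β+1)I_B·R_E, so I_B = (3.46 − 0.7) / (53 + 101×1.5) = 0.0135 mA.
I_C = β·I_B = 100×0.0135 = 1.35 mA, and I_E = (β+1)I_B = 1.36 mA.
V_CE = V_CC − I_C·R_C − I_E·R_E = 9.8 − 1.35×0.47 − 1.36×1.5 = 7.12 V.
V_CE = 7.12 V > 0.2 V confirms active-region operation.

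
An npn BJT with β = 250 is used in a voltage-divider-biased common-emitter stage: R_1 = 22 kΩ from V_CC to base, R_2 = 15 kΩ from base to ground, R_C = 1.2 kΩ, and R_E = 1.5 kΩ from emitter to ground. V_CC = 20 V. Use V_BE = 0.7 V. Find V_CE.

Thevenize the base divider: V_Th = V_CC·R_2/(R_1+R_2) = 20×15/37 = 8.11 V, R_Th = R_1‖R_2 = 8.92 kΩ.
Base-emitter loop: V_Th = I_B·R_Th + V_BE + (β+1)I_B·R_E, so I_B = (8.11 − 0.7) / (8.92 + 251×1.5) = 0.0192 mA.
I_C = β·I_B = 250×0.0192 = 4.81 mA, and I_E = (β+1)I_B = 4.82 mA.
V_CE = V_CC − I_C·R_C − I_E·R_E = 20 − 4.81×1.2 − 4.82×1.5 = 7 V.
V_CE = 7 V > 0.2 V confirms active-region operation.

V_CE ≈ 7 V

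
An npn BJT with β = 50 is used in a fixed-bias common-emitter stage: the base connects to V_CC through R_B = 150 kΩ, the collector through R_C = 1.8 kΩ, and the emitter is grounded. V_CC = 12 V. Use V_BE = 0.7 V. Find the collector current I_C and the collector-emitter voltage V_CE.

I_C ≈ 3.8 mA, V_CE ≈ 5.2 V

Base loop: V_CC = I_B·R_B + V_BE, so I_B = (12 − 0.7)/150 kΩ = 0.0753 mA.
In the active region I_C = β·I_B = 50 × 0.0753 = 3.77 mA.
Collector loop: V_CE = V_CC − I_C·R_C = 12 − 3.77×1.8 = 5.22 V.
Since V_CE = 5.22 V > V_CE(sat) ≈ 0.2 V, the transistor is in the active region as assumed.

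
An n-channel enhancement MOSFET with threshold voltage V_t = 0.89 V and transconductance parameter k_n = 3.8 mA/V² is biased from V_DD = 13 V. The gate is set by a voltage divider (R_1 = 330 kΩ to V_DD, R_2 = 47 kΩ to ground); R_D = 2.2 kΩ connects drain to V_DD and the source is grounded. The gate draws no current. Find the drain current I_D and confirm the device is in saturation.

V_G = V_DD·R_2/(R_1+R_2) = 13×47/377 = 1.62 V. With the source grounded, V_GS = V_G = 1.62 V.
Assume saturation: I_D = (k_n/2)(V_GS − V_t)² = (3.8/2)×(1.62 − 0.89)² = 1.9×0.731² = 1.01 mA.
V_DS = V_DD − I_D·R_D = 13 − 1.01×2.2 = 10.8 V.
Saturation requires V_DS ≥ V_GS − V_t = 0.731 V; 10.8 ≥ 0.731 ✓.

I_D ≈ 1 mA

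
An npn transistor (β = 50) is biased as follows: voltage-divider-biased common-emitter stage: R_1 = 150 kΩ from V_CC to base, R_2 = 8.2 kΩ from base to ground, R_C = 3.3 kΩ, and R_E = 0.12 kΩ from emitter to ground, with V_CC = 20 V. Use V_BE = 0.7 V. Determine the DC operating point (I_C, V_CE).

Thevenize the base divider: V_Th = V_CC·R_2/(R_1+R_2) = 20×8.2/158 = 1.04 V, R_Th = R_1‖R_2 = 7.77 kΩ.
Base-emitter loop: V_Th = I_B·R_Th + V_BE + (β+1)I_B·R_E, so I_B = (1.04 − 0.7) / (7.77 + 51×0.12) = 0.0242 mA.
I_C = β·I_B = 50×0.0242 = 1.21 mA, and I_E = (β+1)I_B = 1.24 mA.
V_CE = V_CC − I_C·R_C − I_E·R_E = 20 − 1.21×3.3 − 1.24×0.12 = 15.9 V.
V_CE = 15.9 V > 0.2 V confirms active-region operation.

I_C ≈ 1.2 mA, V_CE ≈ 16 V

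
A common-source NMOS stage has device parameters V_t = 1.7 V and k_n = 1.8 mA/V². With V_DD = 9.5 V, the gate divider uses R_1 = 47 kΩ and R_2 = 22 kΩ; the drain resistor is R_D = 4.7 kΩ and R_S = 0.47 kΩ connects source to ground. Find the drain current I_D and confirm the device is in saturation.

I_D ≈ 0.81 mA

V_G = V_DD·R_2/(R_1+R_2) = 9.5×22/69 = 3.03 V.
Assume saturation: I_D = (k_n/2)(V_GS − V_t)² with V_GS = V_G − I_D·R_S = 3.03 − 0.47·I_D.
Substituting gives 0.199·I_D² − 2.12·I_D + 1.59 = 0, with roots I_D = 0.81 or 9.88 mA.
The root I_D = 9.88 mA gives V_GS = -1.61 V ≤ V_t, so take I_D = 0.81 mA.
Then V_GS = 2.65 V and V_DS = V_DD − I_D(R_D+R_S) = 9.5 − 0.81×5.17 = 5.31 V.
Saturation requires V_DS ≥ V_GS − V_t = 0.948 V; 5.31 ≥ 0.948 ✓.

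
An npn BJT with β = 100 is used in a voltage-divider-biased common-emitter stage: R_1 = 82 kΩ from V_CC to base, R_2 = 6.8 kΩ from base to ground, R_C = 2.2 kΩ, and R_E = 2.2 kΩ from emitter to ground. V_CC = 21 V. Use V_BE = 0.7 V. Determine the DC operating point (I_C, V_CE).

I_C ≈ 0.4 mA, V_CE ≈ 19 V

Thevenize the base divider: V_Th = V_CC·R_2/(R_1+R_2) = 21×6.8/88.8 = 1.61 V, R_Th = R_1‖R_2 = 6.28 kΩ.
Base-emitter loop: V_Th = I_B·R_Th + V_BE + (β+1)I_B·R_E, so I_B = (1.61 − 0.7) / (6.28 + 101×2.2) = 0.00397 mA.
I_C = β·I_B = 100×0.00397 = 0.397 mA, and I_E = (β+1)I_B = 0.401 mA.
V_CE = V_CC − I_C·R_C − I_E·R_E = 21 − 0.397×2.2 − 0.401×2.2 = 19.2 V.
V_CE = 19.2 V > 0.2 V confirms active-region operation.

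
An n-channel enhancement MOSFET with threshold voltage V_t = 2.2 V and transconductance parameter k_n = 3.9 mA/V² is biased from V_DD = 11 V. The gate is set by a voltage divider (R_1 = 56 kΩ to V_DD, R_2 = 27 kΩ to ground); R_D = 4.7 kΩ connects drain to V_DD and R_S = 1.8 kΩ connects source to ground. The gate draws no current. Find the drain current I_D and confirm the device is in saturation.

V_G = V_DD·R_2/(R_1+R_2) = 11×27/83 = 3.58 V.
Assume saturation: I_D = (k_n/2)(V_GS − V_t)² with V_GS = V_G − I_D·R_S = 3.58 − 1.8·I_D.
Substituting gives 6.32·I_D² − 10.7·I_D + 3.7 = 0, with roots I_D = 0.488 or 1.2 mA.
The root I_D = 1.2 mA gives V_GS = 1.41 V ≤ V_t, so take I_D = 0.488 mA.
Then V_GS = 2.7 V and V_DS = V_DD − I_D(R_D+R_S) = 11 − 0.488×6.5 = 7.83 V.
Saturation requires V_DS ≥ V_GS − V_t = 0.5 V; 7.83 ≥ 0.5 ✓.

I_D ≈ 0.49 mA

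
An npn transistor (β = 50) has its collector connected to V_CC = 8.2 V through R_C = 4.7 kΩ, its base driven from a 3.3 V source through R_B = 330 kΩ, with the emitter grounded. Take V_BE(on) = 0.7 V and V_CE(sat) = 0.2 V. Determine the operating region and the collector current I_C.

Assume active. Base-emitter loop: I_B = (V_BB − V_BE)/R_B = (3.3 − 0.7)/330 = 0.00788 mA.
I_C = β·I_B = 50×0.00788 = 0.394 mA.
V_CE = V_CC − I_C·R_C = 8.2 − 0.394×4.7 = 6.35 V > V_CE(sat), so the active-region assumption holds.

active; I_C ≈ 0.39 mA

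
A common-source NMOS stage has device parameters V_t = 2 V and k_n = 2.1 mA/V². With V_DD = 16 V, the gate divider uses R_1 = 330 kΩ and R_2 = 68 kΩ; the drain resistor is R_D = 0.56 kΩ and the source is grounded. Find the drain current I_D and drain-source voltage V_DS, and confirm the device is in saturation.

V_G = V_DD·R_2/(R_1+R_2) = 16×68/398 = 2.73 V. With the source grounded, V_GS = V_G = 2.73 V.
Assume saturation: I_D = (k_n/2)(V_GS − V_t)² = (2.1/2)×(2.73 − 2)² = 1.05×0.734² = 0.565 mA.
V_DS = V_DD − I_D·R_D = 16 − 0.565×0.56 = 15.7 V.
Saturation requires V_DS ≥ V_GS − V_t = 0.734 V; 15.7 ≥ 0.734 ✓.

I_D ≈ 0.57 mA, V_DS ≈ 16 V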